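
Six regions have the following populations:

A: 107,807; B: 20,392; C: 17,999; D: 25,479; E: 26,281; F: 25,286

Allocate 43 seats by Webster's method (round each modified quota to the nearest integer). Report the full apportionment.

Standard divisor 223244/43 ≈ 5191.721; standard quotas: A 20.765, B 3.928, C 3.467, D 4.908, E 5.062, F 4.870.
Rounding to the nearest integer gives A 21, B 4, C 3, D 5, E 5, F 5 — total 43, matching the house size, so no adjustment is needed.

A 21, B 4, C 3, D 5, E 5, F 5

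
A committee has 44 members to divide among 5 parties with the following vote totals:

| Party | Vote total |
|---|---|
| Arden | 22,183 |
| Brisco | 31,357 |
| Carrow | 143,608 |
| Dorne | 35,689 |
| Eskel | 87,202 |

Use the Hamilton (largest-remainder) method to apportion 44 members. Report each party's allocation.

Arden: 3; Brisco: 4; Carrow: 20; Dorne: 5; Eskel: 12

The standard divisor is 320039/44 ≈ 7273.614.
Standard quotas: Arden 3.0498, Brisco 4.3111, Carrow 19.7437, Dorne 4.9066, Eskel 11.9888.
Lower quotas: Arden 3, Brisco 4, Carrow 19, Dorne 4, Eskel 11 (sum 41, leaving 3 seats).
Remainders in descending order: Eskel 0.9888, Dorne 0.9066, Carrow 0.7437, Brisco 0.3111, Arden 0.0498.
Largest remainders: Eskel, Dorne, Carrow receive the extra seats.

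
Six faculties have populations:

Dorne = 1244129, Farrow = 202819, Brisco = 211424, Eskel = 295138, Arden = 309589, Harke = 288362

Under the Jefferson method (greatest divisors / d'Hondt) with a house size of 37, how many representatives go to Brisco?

Standard divisor 2551461/37 ≈ 68958.405; standard quotas: Dorne 18.042, Farrow 2.941, Brisco 3.066, Eskel 4.280, Arden 4.490, Harke 4.182.
Rounding down gives 18, 2, 3, 4, 4, 4 = 35 seats, so the divisor must be adjusted.
With modified divisor 63800: modified quotas Dorne 19.500, Farrow 3.179, Brisco 3.314, Eskel 4.626, Arden 4.852, Harke 4.520.
Rounding down: Dorne 19, Farrow 3, Brisco 3, Eskel 4, Arden 4, Harke 4 (total 37).
Brisco receives 3.

3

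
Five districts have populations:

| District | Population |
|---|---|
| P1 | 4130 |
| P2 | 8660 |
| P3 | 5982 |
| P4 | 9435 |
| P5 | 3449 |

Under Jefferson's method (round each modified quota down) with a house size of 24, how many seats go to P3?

Standard divisor 31656/24 ≈ 1319; standard quotas: P1 3.131, P2 6.566, P3 4.535, P4 7.153, P5 2.615.
Rounding down gives 3, 6, 4, 7, 2 = 22 seats, so the divisor must be adjusted.
With modified divisor 1190: modified quotas P1 3.471, P2 7.277, P3 5.027, P4 7.929, P5 2.898.
Rounding down: P1 3, P2 7, P3 5, P4 7, P5 2 (total 24).
P3 receives 5.

5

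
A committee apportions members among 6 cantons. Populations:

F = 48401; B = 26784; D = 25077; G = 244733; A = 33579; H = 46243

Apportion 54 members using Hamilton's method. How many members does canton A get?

Total 424817; standard divisor 424817/54 ≈ 7866.981.
Standard quotas: F 6.1524, B 3.4046, D 3.1876, G 31.1089, A 4.2683, H 5.8781.
Lower quotas: F 6, B 3, D 3, G 31, A 4, H 5 (sum 52, leaving 2 seats).
Remainders in descending order: H 0.8781, B 0.4046, A 0.2683, D 0.1876, F 0.1524, G 0.1089.
Largest remainders: H, B receive the extra seats.
A receives 4.

4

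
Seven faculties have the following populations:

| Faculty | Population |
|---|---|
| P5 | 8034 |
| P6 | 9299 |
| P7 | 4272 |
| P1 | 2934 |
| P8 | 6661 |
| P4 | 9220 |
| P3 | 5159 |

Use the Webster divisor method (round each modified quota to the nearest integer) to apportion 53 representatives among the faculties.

P5 9, P6 11, P7 5, P1 3, P8 8, P4 11, P3 6

Standard divisor 45579/53 ≈ 859.981; standard quotas: P5 9.342, P6 10.813, P7 4.968, P1 3.412, P8 7.746, P4 10.721, P3 5.999.
Rounding to the nearest integer gives P5 9, P6 11, P7 5, P1 3, P8 8, P4 11, P3 6 — total 53, matching the house size, so no adjustment is needed.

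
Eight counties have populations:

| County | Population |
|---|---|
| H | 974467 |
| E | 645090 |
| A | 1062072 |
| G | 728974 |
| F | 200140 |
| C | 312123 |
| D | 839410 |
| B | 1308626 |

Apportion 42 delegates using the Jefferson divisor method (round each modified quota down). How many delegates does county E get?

Standard divisor 6070902/42 ≈ 144545.286; standard quotas: H 6.742, E 4.463, A 7.348, G 5.043, F 1.385, C 2.159, D 5.807, B 9.053.
Rounding down gives 6, 4, 7, 5, 1, 2, 5, 9 = 39 seats, so the divisor must be adjusted.
With modified divisor 131800: modified quotas H 7.394, E 4.894, A 8.058, G 5.531, F 1.519, C 2.368, D 6.369, B 9.929.
Rounding down: H 7, E 4, A 8, G 5, F 1, C 2, D 6, B 9 (total 42).
E receives 4.

4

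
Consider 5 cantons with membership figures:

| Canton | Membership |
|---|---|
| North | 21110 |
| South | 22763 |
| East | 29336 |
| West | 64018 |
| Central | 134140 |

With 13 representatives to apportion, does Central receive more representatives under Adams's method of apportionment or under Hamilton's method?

Adams: North 1, South 1, East 2, West 3, Central 6.
Hamilton: North 1, South 1, East 1, West 3, Central 7.
Central gets 6 under Adams and 7 under Hamilton.

Hamilton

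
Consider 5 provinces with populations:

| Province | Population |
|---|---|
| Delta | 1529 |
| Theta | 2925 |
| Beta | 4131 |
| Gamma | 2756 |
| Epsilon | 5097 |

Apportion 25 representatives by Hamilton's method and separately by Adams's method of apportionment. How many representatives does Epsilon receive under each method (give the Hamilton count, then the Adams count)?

Hamilton: Delta 2, Theta 5, Beta 6, Gamma 4, Epsilon 8.
Adams: Delta 3, Theta 5, Beta 6, Gamma 4, Epsilon 7.
Epsilon gets 8 under Hamilton and 7 under Adams.

8 and 7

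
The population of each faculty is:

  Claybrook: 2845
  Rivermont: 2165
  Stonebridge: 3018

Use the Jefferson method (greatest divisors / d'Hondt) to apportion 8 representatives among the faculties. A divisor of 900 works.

Claybrook=3, Rivermont=2, Stonebridge=3

With modified divisor 900: modified quotas Claybrook 3.161, Rivermont 2.406, Stonebridge 3.353.
Rounding down: Claybrook 3, Rivermont 2, Stonebridge 3 (total 8).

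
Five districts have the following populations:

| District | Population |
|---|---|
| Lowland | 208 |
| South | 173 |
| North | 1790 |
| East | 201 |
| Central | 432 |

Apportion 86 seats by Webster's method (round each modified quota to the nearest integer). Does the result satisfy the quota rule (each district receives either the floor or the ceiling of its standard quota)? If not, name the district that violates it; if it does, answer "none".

North

Standard quotas: Lowland 6.379, South 5.306, North 54.900, East 6.165, Central 13.250.
Webster allocation: Lowland 6, South 5, North 56, East 6, Central 13.
North has quota 54.900 (lower 54, upper 55) but receives 56 — outside the quota interval.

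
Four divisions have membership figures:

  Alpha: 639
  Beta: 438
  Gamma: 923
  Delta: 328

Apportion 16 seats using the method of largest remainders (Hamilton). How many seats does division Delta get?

2

Standard divisor: 2328 ÷ 16 ≈ 145.5.
Standard quotas: Alpha 4.392, Beta 3.010, Gamma 6.344, Delta 2.254.
Lower quotas: Alpha 4, Beta 3, Gamma 6, Delta 2 (sum 15, leaving 1 seat).
Remainders in descending order: Alpha 0.392, Gamma 0.344, Delta 0.254, Beta 0.010.
Largest remainder: Alpha receives the extra seat.
Delta receives 2.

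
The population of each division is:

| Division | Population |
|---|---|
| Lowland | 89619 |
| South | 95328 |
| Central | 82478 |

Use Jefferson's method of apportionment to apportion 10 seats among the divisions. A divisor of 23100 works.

Lowland 3; South 4; Central 3

With modified divisor 23100: modified quotas Lowland 3.880, South 4.127, Central 3.570.
Rounding down: Lowland 3, South 4, Central 3 (total 10).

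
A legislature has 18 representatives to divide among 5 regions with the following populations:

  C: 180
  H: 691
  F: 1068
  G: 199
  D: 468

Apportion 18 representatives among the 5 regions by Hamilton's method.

C: 1, H: 5, F: 8, G: 1, D: 3

Standard divisor: 2606 ÷ 18 ≈ 144.778.
Standard quotas: C 1.243, H 4.773, F 7.377, G 1.375, D 3.233.
Lower quotas: C 1, H 4, F 7, G 1, D 3 (sum 16, leaving 2 seats).
Remainders in descending order: H 0.773, F 0.377, G 0.375, C 0.243, D 0.233.
The surplus seats go to H, F.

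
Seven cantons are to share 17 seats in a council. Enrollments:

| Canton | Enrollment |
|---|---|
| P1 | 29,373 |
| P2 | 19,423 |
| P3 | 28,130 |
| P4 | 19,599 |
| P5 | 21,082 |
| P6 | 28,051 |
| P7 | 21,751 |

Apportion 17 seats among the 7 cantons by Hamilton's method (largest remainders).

Total 167409; standard divisor 167409/17 ≈ 9847.588.
Standard quotas: P1 2.9828, P2 1.9724, P3 2.8565, P4 1.9902, P5 2.1408, P6 2.8485, P7 2.2088.
Lower quotas: P1 2, P2 1, P3 2, P4 1, P5 2, P6 2, P7 2 (sum 12, leaving 5 seats).
Remainders in descending order: P4 0.9902, P1 0.9828, P2 0.9724, P3 0.8565, P6 0.8485, P7 0.2088, P5 0.1408.
The surplus seats go to P4, P1, P2, P3, P6.

P1: 3, P2: 2, P3: 3, P4: 2, P5: 2, P6: 3, P7: 2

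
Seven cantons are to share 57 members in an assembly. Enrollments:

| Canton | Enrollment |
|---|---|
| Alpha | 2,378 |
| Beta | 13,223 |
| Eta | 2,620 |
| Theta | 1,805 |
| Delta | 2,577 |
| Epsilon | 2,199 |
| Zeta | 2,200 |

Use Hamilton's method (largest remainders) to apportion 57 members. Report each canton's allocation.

Alpha 5, Beta 28, Eta 5, Theta 4, Delta 5, Epsilon 5, Zeta 5

Total 27002; standard divisor 27002/57 ≈ 473.719.
Standard quotas: Alpha 5.0199, Beta 27.9132, Eta 5.5307, Theta 3.8103, Delta 5.4399, Epsilon 4.6420, Zeta 4.6441.
Lower quotas: Alpha 5, Beta 27, Eta 5, Theta 3, Delta 5, Epsilon 4, Zeta 4 (sum 53, leaving 4 seats).
Remainders in descending order: Beta 0.9132, Theta 0.8103, Zeta 0.6441, Epsilon 0.6420, Eta 0.5307, Delta 0.4399, Alpha 0.0199.
Largest remainders: Beta, Theta, Zeta, Epsilon receive the extra seats.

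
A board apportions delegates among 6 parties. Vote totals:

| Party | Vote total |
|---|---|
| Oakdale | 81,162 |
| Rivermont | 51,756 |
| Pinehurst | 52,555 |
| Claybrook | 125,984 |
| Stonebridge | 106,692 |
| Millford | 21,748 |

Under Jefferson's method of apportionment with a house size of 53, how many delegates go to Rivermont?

6

Standard divisor 439897/53 ≈ 8299.943; standard quotas: Oakdale 9.779, Rivermont 6.236, Pinehurst 6.332, Claybrook 15.179, Stonebridge 12.855, Millford 2.620.
Rounding down gives 9, 6, 6, 15, 12, 2 = 50 seats, so the divisor must be adjusted.
With modified divisor 7700: modified quotas Oakdale 10.541, Rivermont 6.722, Pinehurst 6.825, Claybrook 16.362, Stonebridge 13.856, Millford 2.824.
Rounding down: Oakdale 10, Rivermont 6, Pinehurst 6, Claybrook 16, Stonebridge 13, Millford 2 (total 53).
Rivermont receives 6.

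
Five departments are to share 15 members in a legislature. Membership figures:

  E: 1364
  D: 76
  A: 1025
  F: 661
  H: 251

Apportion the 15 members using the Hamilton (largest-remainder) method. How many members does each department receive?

E: 6, D: 0, A: 5, F: 3, H: 1

Total 3377; standard divisor 3377/15 ≈ 225.133.
Standard quotas: E 6.059, D 0.338, A 4.553, F 2.936, H 1.115.
Lower quotas: E 6, D 0, A 4, F 2, H 1 (sum 13, leaving 2 seats).
Remainders in descending order: F 0.936, A 0.553, D 0.338, H 0.115, E 0.059.
Largest remainders: F, A receive the extra seats.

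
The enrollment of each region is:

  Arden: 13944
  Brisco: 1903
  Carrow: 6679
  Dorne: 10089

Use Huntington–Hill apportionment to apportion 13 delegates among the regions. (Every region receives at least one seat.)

Arden: 5, Brisco: 1, Carrow: 3, Dorne: 4

With divisor 2636: modified quotas Arden 5.290, Brisco 0.722, Carrow 2.534, Dorne 3.827.
Geometric-mean thresholds: Arden √(5·6)=5.477, Brisco (min 1), Carrow √(2·3)=2.449, Dorne √(3·4)=3.464.
Each quota rounded against its threshold gives Arden 5, Brisco 1, Carrow 3, Dorne 4 (total 13).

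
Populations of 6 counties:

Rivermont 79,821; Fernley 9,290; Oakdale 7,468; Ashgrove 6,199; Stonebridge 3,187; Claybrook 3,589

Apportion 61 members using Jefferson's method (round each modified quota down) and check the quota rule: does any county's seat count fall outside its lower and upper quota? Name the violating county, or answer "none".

Rivermont

Standard quotas: Rivermont 44.445, Fernley 5.173, Oakdale 4.158, Ashgrove 3.452, Stonebridge 1.775, Claybrook 1.998.
Jefferson allocation: Rivermont 46, Fernley 5, Oakdale 4, Ashgrove 3, Stonebridge 1, Claybrook 2.
Rivermont has quota 44.445 (lower 44, upper 45) but receives 46 — outside the quota interval.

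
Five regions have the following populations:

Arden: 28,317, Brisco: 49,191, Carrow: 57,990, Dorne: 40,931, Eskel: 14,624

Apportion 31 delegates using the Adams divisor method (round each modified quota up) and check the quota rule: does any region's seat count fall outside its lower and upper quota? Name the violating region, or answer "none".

none

Standard quotas: Arden 4.595, Brisco 7.982, Carrow 9.409, Dorne 6.641, Eskel 2.373.
Adams allocation: Arden 5, Brisco 8, Carrow 9, Dorne 6, Eskel 3.
Every allocation lies between the lower and upper quota.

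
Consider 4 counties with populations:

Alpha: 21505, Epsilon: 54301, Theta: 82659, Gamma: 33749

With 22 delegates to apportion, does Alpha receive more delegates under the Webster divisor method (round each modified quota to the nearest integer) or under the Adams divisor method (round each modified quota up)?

Webster: Alpha 2, Epsilon 6, Theta 10, Gamma 4.
Adams: Alpha 3, Epsilon 6, Theta 9, Gamma 4.
Alpha gets 2 under Webster and 3 under Adams.

Adams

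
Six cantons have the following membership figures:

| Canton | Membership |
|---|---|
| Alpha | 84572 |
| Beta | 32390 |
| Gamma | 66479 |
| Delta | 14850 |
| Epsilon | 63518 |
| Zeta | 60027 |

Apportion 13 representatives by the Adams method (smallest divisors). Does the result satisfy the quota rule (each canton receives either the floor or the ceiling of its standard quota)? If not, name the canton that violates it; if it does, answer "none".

Standard quotas: Alpha 3.416, Beta 1.308, Gamma 2.685, Delta 0.600, Epsilon 2.566, Zeta 2.425.
Adams allocation: Alpha 3, Beta 2, Gamma 3, Delta 1, Epsilon 2, Zeta 2.
Every allocation lies between the lower and upper quota.

none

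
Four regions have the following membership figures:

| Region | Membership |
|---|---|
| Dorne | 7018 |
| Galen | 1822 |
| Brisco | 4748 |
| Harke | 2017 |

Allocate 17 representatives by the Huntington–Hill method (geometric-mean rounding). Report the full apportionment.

Dorne 8, Galen 2, Brisco 5, Harke 2

With divisor 902: modified quotas Dorne 7.780, Galen 2.020, Brisco 5.264, Harke 2.236.
Geometric-mean thresholds: Dorne √(7·8)=7.483, Galen √(2·3)=2.449, Brisco √(5·6)=5.477, Harke √(2·3)=2.449.
Each quota rounded against its threshold gives Dorne 8, Galen 2, Brisco 5, Harke 2 (total 17).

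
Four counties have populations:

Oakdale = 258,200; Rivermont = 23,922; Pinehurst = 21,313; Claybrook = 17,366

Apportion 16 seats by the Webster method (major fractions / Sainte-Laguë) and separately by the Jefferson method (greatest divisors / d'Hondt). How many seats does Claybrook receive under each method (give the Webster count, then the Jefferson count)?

Webster: Oakdale 13, Rivermont 1, Pinehurst 1, Claybrook 1.
Jefferson: Oakdale 14, Rivermont 1, Pinehurst 1, Claybrook 0.
Claybrook gets 1 under Webster and 0 under Jefferson.

1 and 0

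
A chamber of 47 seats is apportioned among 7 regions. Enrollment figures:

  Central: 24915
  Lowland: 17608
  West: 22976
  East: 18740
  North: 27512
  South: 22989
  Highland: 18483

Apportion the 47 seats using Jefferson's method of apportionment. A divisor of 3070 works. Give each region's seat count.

With modified divisor 3070: modified quotas Central 8.116, Lowland 5.736, West 7.484, East 6.104, North 8.962, South 7.488, Highland 6.021.
Rounding down: Central 8, Lowland 5, West 7, East 6, North 8, South 7, Highland 6 (total 47).

Central: 8; Lowland: 5; West: 7; East: 6; North: 8; South: 7; Highland: 6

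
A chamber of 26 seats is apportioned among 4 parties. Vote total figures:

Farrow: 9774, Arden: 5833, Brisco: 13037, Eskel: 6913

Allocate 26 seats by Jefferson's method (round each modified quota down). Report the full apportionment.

Standard divisor 35557/26 ≈ 1367.577; standard quotas: Farrow 7.147, Arden 4.265, Brisco 9.533, Eskel 5.055.
Rounding down gives 7, 4, 9, 5 = 25 seats, so the divisor must be adjusted.
With modified divisor 1300: modified quotas Farrow 7.518, Arden 4.487, Brisco 10.028, Eskel 5.318.
Rounding down: Farrow 7, Arden 4, Brisco 10, Eskel 5 (total 26).

Farrow 7; Arden 4; Brisco 10; Eskel 5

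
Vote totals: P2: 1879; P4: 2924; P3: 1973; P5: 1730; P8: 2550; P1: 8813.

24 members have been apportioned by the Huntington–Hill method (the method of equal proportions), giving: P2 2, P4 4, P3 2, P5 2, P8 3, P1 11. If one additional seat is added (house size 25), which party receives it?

P3

Priority for the next seat is population ÷ (√(s·(s+1))).
Priorities: P2 767.099, P4 653.826, P3 805.474, P5 706.270, P8 736.122, P1 767.073.
Highest priority: P3.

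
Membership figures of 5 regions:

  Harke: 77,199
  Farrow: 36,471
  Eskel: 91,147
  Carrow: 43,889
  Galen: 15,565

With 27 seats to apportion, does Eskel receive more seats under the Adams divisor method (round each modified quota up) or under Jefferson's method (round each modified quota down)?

Adams: Harke 8, Farrow 4, Eskel 9, Carrow 4, Galen 2.
Jefferson: Harke 8, Farrow 4, Eskel 10, Carrow 4, Galen 1.
Eskel gets 9 under Adams and 10 under Jefferson.

Jefferson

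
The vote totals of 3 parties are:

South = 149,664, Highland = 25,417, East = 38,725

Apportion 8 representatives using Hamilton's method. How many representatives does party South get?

Total 213806; standard divisor 213806/8 ≈ 26725.75.
Standard quotas: South 5.6000, Highland 0.9510, East 1.4490.
Lower quotas: South 5, Highland 0, East 1 (sum 6, leaving 2 seats).
Remainders in descending order: Highland 0.9510, South 0.6000, East 0.4490.
Largest remainders: Highland, South receive the extra seats.
South receives 6.

6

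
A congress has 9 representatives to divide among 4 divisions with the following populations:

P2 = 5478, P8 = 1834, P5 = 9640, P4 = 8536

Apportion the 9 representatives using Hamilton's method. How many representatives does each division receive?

P2: 2; P8: 1; P5: 3; P4: 3

Standard divisor: 25488 ÷ 9 = 2832.
Standard quotas: P2 1.9343, P8 0.6476, P5 3.4040, P4 3.0141.
Lower quotas: P2 1, P8 0, P5 3, P4 3 (sum 7, leaving 2 seats).
Remainders in descending order: P2 0.9343, P8 0.6476, P5 0.4040, P4 0.0141.
The surplus seats go to P2, P8.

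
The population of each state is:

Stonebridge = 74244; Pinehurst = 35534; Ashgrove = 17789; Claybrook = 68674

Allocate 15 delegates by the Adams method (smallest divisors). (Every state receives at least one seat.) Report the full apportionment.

Standard divisor 196241/15 ≈ 13082.733; standard quotas: Stonebridge 5.675, Pinehurst 2.716, Ashgrove 1.360, Claybrook 5.249.
Rounding up gives 6, 3, 2, 6 = 17 seats, so the divisor must be adjusted.
With modified divisor 16000: modified quotas Stonebridge 4.640, Pinehurst 2.221, Ashgrove 1.112, Claybrook 4.292.
Rounding up: Stonebridge 5, Pinehurst 3, Ashgrove 2, Claybrook 5 (total 15).

Stonebridge: 5, Pinehurst: 3, Ashgrove: 2, Claybrook: 5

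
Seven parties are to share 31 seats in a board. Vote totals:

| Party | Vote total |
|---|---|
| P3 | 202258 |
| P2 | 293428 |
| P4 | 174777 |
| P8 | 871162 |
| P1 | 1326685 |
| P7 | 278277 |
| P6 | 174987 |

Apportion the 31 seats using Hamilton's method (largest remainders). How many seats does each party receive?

P3 2; P2 3; P4 2; P8 8; P1 12; P7 2; P6 2

The standard divisor is 3321574/31 ≈ 107147.548.
Standard quotas: P3 1.8877, P2 2.7385, P4 1.6312, P8 8.1305, P1 12.3819, P7 2.5971, P6 1.6331.
Lower quotas: P3 1, P2 2, P4 1, P8 8, P1 12, P7 2, P6 1 (sum 27, leaving 4 seats).
Remainders in descending order: P3 0.8877, P2 0.7385, P6 0.6331, P4 0.6312, P7 0.5971, P1 0.3819, P8 0.1305.
The surplus seats go to P3, P2, P6, P4.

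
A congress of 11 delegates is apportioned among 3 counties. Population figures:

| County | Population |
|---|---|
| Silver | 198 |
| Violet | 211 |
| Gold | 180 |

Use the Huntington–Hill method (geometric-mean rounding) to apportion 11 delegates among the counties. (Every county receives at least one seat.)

Silver 4, Violet 4, Gold 3

With divisor 55: modified quotas Silver 3.600, Violet 3.836, Gold 3.273.
Geometric-mean thresholds: Silver √(3·4)=3.464, Violet √(3·4)=3.464, Gold √(3·4)=3.464.
Each quota rounded against its threshold gives Silver 4, Violet 4, Gold 3 (total 11).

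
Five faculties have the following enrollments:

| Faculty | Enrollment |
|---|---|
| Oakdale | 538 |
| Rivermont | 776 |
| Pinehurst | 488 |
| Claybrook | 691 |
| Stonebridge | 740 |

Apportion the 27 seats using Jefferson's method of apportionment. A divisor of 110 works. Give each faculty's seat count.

With modified divisor 110: modified quotas Oakdale 4.891, Rivermont 7.055, Pinehurst 4.436, Claybrook 6.282, Stonebridge 6.727.
Rounding down: Oakdale 4, Rivermont 7, Pinehurst 4, Claybrook 6, Stonebridge 6 (total 27).

Oakdale 4; Rivermont 7; Pinehurst 4; Claybrook 6; Stonebridge 6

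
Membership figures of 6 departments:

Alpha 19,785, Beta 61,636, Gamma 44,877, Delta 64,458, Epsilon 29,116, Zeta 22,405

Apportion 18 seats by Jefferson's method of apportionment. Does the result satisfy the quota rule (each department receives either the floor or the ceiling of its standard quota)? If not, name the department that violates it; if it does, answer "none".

Standard quotas: Alpha 1.470, Beta 4.579, Gamma 3.334, Delta 4.789, Epsilon 2.163, Zeta 1.665.
Jefferson allocation: Alpha 1, Beta 5, Gamma 4, Delta 5, Epsilon 2, Zeta 1.
Every allocation lies between the lower and upper quota.

none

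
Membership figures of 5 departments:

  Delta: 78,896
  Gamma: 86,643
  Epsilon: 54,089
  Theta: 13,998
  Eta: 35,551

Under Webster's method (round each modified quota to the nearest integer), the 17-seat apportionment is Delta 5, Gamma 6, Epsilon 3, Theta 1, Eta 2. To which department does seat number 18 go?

Epsilon

Priority for the next seat is population ÷ (current seats + 0.5).
Priorities: Delta 14344.727, Gamma 13329.692, Epsilon 15454.000, Theta 9332.000, Eta 14220.400.
Highest priority: Epsilon.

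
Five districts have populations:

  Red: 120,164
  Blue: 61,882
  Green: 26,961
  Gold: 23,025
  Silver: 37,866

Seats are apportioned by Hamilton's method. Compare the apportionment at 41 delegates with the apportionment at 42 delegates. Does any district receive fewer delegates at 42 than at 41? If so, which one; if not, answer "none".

Gold

At 41 seats: Red 18, Blue 9, Green 4, Gold 4, Silver 6.
At 42 seats: Red 19, Blue 10, Green 4, Gold 3, Silver 6.
Gold drops from 4 to 3.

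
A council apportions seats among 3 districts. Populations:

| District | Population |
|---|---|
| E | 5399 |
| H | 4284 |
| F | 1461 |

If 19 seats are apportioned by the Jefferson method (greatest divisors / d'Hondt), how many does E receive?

10

Standard divisor 11144/19 ≈ 586.526; standard quotas: E 9.205, H 7.304, F 2.491.
Rounding down gives 9, 7, 2 = 18 seats, so the divisor must be adjusted.
With modified divisor 538: modified quotas E 10.035, H 7.963, F 2.716.
Rounding down: E 10, H 7, F 2 (total 19).
E receives 10.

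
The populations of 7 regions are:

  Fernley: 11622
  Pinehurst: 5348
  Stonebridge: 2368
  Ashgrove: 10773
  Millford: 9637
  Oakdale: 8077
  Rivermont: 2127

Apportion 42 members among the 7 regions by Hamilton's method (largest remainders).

Fernley=10, Pinehurst=4, Stonebridge=2, Ashgrove=9, Millford=8, Oakdale=7, Rivermont=2

The standard divisor is 49952/42 ≈ 1189.333.
Standard quotas: Fernley 9.7719, Pinehurst 4.4966, Stonebridge 1.9910, Ashgrove 9.0580, Millford 8.1029, Oakdale 6.7912, Rivermont 1.7884.
Lower quotas: Fernley 9, Pinehurst 4, Stonebridge 1, Ashgrove 9, Millford 8, Oakdale 6, Rivermont 1 (sum 38, leaving 4 seats).
Remainders in descending order: Stonebridge 0.9910, Oakdale 0.7912, Rivermont 0.7884, Fernley 0.7719, Pinehurst 0.4966, Millford 0.1029, Ashgrove 0.0580.
The surplus seats go to Stonebridge, Oakdale, Rivermont, Fernley.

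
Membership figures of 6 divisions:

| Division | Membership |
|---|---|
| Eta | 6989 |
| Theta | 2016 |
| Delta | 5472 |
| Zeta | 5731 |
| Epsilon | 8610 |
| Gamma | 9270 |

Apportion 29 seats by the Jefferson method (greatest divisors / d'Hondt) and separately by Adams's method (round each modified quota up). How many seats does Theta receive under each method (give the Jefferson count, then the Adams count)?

1 and 2

Jefferson: Eta 6, Theta 1, Delta 4, Zeta 4, Epsilon 7, Gamma 7.
Adams: Eta 5, Theta 2, Delta 4, Zeta 4, Epsilon 7, Gamma 7.
Theta gets 1 under Jefferson and 2 under Adams.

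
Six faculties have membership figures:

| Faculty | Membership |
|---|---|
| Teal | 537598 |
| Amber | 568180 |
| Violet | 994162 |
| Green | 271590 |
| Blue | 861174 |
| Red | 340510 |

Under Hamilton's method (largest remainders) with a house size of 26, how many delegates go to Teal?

4

The standard divisor is 3573214/26 ≈ 137431.308.
Standard quotas: Teal 3.9118, Amber 4.1343, Violet 7.2339, Green 1.9762, Blue 6.2662, Red 2.4777.
Lower quotas: Teal 3, Amber 4, Violet 7, Green 1, Blue 6, Red 2 (sum 23, leaving 3 seats).
Remainders in descending order: Green 0.9762, Teal 0.9118, Red 0.4777, Blue 0.2662, Violet 0.2339, Amber 0.1343.
The surplus seats go to Green, Teal, Red.
Teal receives 4.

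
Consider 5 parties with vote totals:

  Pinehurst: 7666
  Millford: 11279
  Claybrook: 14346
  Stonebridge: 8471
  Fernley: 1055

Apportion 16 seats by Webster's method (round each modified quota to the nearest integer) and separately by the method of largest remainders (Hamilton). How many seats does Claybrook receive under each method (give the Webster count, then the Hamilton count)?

Webster: Pinehurst 3, Millford 4, Claybrook 6, Stonebridge 3, Fernley 0.
Hamilton: Pinehurst 3, Millford 4, Claybrook 5, Stonebridge 3, Fernley 1.
Claybrook gets 6 under Webster and 5 under Hamilton.

6 and 5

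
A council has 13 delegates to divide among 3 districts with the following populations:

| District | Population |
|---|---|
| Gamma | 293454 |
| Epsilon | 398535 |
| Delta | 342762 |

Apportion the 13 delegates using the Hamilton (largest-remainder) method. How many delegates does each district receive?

Gamma: 4, Epsilon: 5, Delta: 4

Total 1034751; standard divisor 1034751/13 ≈ 79596.231.
Standard quotas: Gamma 3.6868, Epsilon 5.0070, Delta 4.3063.
Lower quotas: Gamma 3, Epsilon 5, Delta 4 (sum 12, leaving 1 seat).
Remainders in descending order: Gamma 0.6868, Delta 0.3063, Epsilon 0.0070.
Largest remainder: Gamma receives the extra seat.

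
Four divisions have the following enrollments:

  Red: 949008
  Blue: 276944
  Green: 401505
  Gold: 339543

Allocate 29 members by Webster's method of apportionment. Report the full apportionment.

Standard divisor 1967000/29 ≈ 67827.586; standard quotas: Red 13.991, Blue 4.083, Green 5.919, Gold 5.006.
Rounding to the nearest integer gives Red 14, Blue 4, Green 6, Gold 5 — total 29, matching the house size, so no adjustment is needed.

Red=14, Blue=4, Green=6, Gold=5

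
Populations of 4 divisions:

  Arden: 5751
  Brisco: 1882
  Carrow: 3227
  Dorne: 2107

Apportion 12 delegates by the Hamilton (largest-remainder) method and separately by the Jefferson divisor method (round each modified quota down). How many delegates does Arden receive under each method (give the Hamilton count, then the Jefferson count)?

5 and 6

Hamilton: Arden 5, Brisco 2, Carrow 3, Dorne 2.
Jefferson: Arden 6, Brisco 1, Carrow 3, Dorne 2.
Arden gets 5 under Hamilton and 6 under Jefferson.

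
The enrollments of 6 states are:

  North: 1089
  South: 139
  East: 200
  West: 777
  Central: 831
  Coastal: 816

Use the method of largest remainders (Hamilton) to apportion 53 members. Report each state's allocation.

Standard divisor: 3852 ÷ 53 ≈ 72.679.
Standard quotas: North 14.984, South 1.913, East 2.752, West 10.691, Central 11.434, Coastal 11.227.
Lower quotas: North 14, South 1, East 2, West 10, Central 11, Coastal 11 (sum 49, leaving 4 seats).
Remainders in descending order: North 0.984, South 0.913, East 0.752, West 0.691, Central 0.434, Coastal 0.227.
The surplus seats go to North, South, East, West.

North 15, South 2, East 3, West 11, Central 11, Coastal 11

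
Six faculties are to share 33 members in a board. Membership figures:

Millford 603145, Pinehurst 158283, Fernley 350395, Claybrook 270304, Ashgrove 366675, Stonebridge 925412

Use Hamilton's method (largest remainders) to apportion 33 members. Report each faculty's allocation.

The standard divisor is 2674214/33 ≈ 81036.788.
Standard quotas: Millford 7.4429, Pinehurst 1.9532, Fernley 4.3239, Claybrook 3.3356, Ashgrove 4.5248, Stonebridge 11.4197.
Lower quotas: Millford 7, Pinehurst 1, Fernley 4, Claybrook 3, Ashgrove 4, Stonebridge 11 (sum 30, leaving 3 seats).
Remainders in descending order: Pinehurst 0.9532, Ashgrove 0.5248, Millford 0.4429, Stonebridge 0.4197, Claybrook 0.3356, Fernley 0.3239.
The surplus seats go to Pinehurst, Ashgrove, Millford.

Millford=8; Pinehurst=2; Fernley=4; Claybrook=3; Ashgrove=5; Stonebridge=11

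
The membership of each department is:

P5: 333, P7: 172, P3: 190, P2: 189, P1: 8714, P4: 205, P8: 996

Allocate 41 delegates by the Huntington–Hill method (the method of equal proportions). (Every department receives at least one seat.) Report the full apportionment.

P5=1, P7=1, P3=1, P2=1, P1=32, P4=1, P8=4

With divisor 272: modified quotas P5 1.224, P7 0.632, P3 0.699, P2 0.695, P1 32.037, P4 0.754, P8 3.662.
Geometric-mean thresholds: P5 √(1·2)=1.414, P7 (min 1), P3 (min 1), P2 (min 1), P1 √(32·33)=32.496, P4 (min 1), P8 √(3·4)=3.464.
Each quota rounded against its threshold gives P5 1, P7 1, P3 1, P2 1, P1 32, P4 1, P8 4 (total 41).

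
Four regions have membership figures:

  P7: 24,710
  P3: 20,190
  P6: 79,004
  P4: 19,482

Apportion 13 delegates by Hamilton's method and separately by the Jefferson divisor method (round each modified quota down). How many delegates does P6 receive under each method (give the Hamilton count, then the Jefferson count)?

Hamilton: P7 2, P3 2, P6 7, P4 2.
Jefferson: P7 2, P3 2, P6 8, P4 1.
P6 gets 7 under Hamilton and 8 under Jefferson.

7 and 8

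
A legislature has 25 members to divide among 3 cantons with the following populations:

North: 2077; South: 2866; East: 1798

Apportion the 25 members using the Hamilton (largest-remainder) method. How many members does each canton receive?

North 8, South 10, East 7

Total 6741; standard divisor 6741/25 ≈ 269.64.
Standard quotas: North 7.703, South 10.629, East 6.668.
Lower quotas: North 7, South 10, East 6 (sum 23, leaving 2 seats).
Remainders in descending order: North 0.703, East 0.668, South 0.629.
The surplus seats go to North, East.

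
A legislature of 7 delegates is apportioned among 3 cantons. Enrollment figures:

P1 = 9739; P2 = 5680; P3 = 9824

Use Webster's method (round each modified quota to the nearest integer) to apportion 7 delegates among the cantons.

Standard divisor 25243/7 ≈ 3606.143; standard quotas: P1 2.701, P2 1.575, P3 2.724.
Rounding to the nearest integer gives 3, 2, 3 = 8 seats, so the divisor must be adjusted.
With modified divisor 3840: modified quotas P1 2.536, P2 1.479, P3 2.558.
Rounding to the nearest integer: P1 3, P2 1, P3 3 (total 7).

P1: 3; P2: 1; P3: 3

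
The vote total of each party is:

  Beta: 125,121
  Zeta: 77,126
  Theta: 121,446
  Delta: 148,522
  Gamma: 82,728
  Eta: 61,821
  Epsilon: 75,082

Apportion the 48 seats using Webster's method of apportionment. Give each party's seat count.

Standard divisor 691846/48 ≈ 14413.458; standard quotas: Beta 8.681, Zeta 5.351, Theta 8.426, Delta 10.304, Gamma 5.740, Eta 4.289, Epsilon 5.209.
Rounding to the nearest integer gives 9, 5, 8, 10, 6, 4, 5 = 47 seats, so the divisor must be adjusted.
With modified divisor 14200: modified quotas Beta 8.811, Zeta 5.431, Theta 8.553, Delta 10.459, Gamma 5.826, Eta 4.354, Epsilon 5.287.
Rounding to the nearest integer: Beta 9, Zeta 5, Theta 9, Delta 10, Gamma 6, Eta 4, Epsilon 5 (total 48).

Beta 9; Zeta 5; Theta 9; Delta 10; Gamma 6; Eta 4; Epsilon 5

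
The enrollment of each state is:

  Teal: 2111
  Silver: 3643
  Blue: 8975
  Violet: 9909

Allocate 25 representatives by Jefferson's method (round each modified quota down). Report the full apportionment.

Teal: 2, Silver: 4, Blue: 9, Violet: 10

Standard divisor 24638/25 ≈ 985.52; standard quotas: Teal 2.142, Silver 3.697, Blue 9.107, Violet 10.055.
Rounding down gives 2, 3, 9, 10 = 24 seats, so the divisor must be adjusted.
With modified divisor 906: modified quotas Teal 2.330, Silver 4.021, Blue 9.906, Violet 10.937.
Rounding down: Teal 2, Silver 4, Blue 9, Violet 10 (total 25).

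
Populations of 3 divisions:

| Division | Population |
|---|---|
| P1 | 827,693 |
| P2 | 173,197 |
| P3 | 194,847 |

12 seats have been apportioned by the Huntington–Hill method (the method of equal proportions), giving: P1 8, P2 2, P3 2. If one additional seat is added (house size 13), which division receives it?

P1

Priority for the next seat is population ÷ (√(s·(s+1))).
Priorities: P1 97544.556, P2 70707.379, P3 79545.955.
Highest priority: P1.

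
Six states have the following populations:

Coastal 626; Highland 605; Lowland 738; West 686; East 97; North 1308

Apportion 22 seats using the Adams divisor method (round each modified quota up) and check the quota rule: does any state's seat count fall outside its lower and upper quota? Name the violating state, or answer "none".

Standard quotas: Coastal 3.392, Highland 3.278, Lowland 3.999, West 3.717, East 0.526, North 7.088.
Adams allocation: Coastal 3, Highland 3, Lowland 4, West 4, East 1, North 7.
Every allocation lies between the lower and upper quota.

none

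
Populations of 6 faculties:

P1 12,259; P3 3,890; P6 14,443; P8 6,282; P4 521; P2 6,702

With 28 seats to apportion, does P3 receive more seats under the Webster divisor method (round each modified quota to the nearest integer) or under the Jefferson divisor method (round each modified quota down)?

Webster: P1 8, P3 3, P6 9, P8 4, P4 0, P2 4.
Jefferson: P1 8, P3 2, P6 10, P8 4, P4 0, P2 4.
P3 gets 3 under Webster and 2 under Jefferson.

Webster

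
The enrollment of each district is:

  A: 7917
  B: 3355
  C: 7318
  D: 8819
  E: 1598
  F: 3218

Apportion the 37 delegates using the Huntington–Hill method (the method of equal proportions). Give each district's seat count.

A: 9, B: 4, C: 8, D: 10, E: 2, F: 4

With divisor 896: modified quotas A 8.836, B 3.744, C 8.167, D 9.843, E 1.783, F 3.592.
Geometric-mean thresholds: A √(8·9)=8.485, B √(3·4)=3.464, C √(8·9)=8.485, D √(9·10)=9.487, E √(1·2)=1.414, F √(3·4)=3.464.
Each quota rounded against its threshold gives A 9, B 4, C 8, D 10, E 2, F 4 (total 37).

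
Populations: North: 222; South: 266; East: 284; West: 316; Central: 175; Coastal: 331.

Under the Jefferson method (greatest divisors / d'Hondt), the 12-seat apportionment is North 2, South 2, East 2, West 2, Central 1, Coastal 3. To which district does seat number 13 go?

Priority for the next seat is population ÷ (current seats + 1).
Priorities: North 74.000, South 88.667, East 94.667, West 105.333, Central 87.500, Coastal 82.750.
Highest priority: West.

West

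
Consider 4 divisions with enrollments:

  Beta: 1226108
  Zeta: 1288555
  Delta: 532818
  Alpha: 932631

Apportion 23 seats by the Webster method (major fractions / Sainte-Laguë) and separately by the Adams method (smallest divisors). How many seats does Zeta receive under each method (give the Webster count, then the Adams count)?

8 and 7

Webster: Beta 7, Zeta 8, Delta 3, Alpha 5.
Adams: Beta 7, Zeta 7, Delta 3, Alpha 6.
Zeta gets 8 under Webster and 7 under Adams.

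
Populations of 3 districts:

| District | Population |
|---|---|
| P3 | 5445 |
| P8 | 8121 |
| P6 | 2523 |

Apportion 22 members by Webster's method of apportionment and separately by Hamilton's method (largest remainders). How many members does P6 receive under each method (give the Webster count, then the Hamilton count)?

Webster: P3 8, P8 11, P6 3.
Hamilton: P3 7, P8 11, P6 4.
P6 gets 3 under Webster and 4 under Hamilton.

3 and 4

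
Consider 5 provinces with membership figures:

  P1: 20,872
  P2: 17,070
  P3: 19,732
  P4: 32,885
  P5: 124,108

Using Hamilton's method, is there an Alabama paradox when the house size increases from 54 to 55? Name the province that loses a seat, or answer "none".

P2

At 54 seats: P1 5, P2 5, P3 5, P4 8, P5 31.
At 55 seats: P1 5, P2 4, P3 5, P4 9, P5 32.
P2 drops from 5 to 4.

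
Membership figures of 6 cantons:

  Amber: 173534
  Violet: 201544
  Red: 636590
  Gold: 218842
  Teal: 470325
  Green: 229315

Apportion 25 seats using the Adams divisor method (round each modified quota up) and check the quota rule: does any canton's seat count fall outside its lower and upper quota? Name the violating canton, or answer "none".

none

Standard quotas: Amber 2.248, Violet 2.610, Red 8.245, Gold 2.835, Teal 6.092, Green 2.970.
Adams allocation: Amber 2, Violet 3, Red 8, Gold 3, Teal 6, Green 3.
Every allocation lies between the lower and upper quota.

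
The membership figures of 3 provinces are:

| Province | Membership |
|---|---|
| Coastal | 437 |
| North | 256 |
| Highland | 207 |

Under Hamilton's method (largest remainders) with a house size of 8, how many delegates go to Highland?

2

The standard divisor is 900/8 ≈ 112.5.
Standard quotas: Coastal 3.884, North 2.276, Highland 1.840.
Lower quotas: Coastal 3, North 2, Highland 1 (sum 6, leaving 2 seats).
Remainders in descending order: Coastal 0.884, Highland 0.840, North 0.276.
Largest remainders: Coastal, Highland receive the extra seats.
Highland receives 2.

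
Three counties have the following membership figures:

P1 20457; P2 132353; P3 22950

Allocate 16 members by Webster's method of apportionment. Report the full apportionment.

P1=2, P2=12, P3=2

Standard divisor 175760/16 ≈ 10985; standard quotas: P1 1.862, P2 12.049, P3 2.089.
Rounding to the nearest integer gives P1 2, P2 12, P3 2 — total 16, matching the house size, so no adjustment is needed.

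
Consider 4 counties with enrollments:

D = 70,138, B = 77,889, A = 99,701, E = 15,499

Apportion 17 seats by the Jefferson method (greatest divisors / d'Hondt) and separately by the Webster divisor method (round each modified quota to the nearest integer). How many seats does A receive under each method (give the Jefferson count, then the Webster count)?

7 and 6

Jefferson: D 4, B 5, A 7, E 1.
Webster: D 5, B 5, A 6, E 1.
A gets 7 under Jefferson and 6 under Webster.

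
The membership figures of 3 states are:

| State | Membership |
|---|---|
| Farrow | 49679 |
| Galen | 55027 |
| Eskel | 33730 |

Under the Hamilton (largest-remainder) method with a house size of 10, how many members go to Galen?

4

The standard divisor is 138436/10 ≈ 13843.6.
Standard quotas: Farrow 3.5886, Galen 3.9749, Eskel 2.4365.
Lower quotas: Farrow 3, Galen 3, Eskel 2 (sum 8, leaving 2 seats).
Remainders in descending order: Galen 0.9749, Farrow 0.5886, Eskel 0.4365.
Largest remainders: Galen, Farrow receive the extra seats.
Galen receives 4.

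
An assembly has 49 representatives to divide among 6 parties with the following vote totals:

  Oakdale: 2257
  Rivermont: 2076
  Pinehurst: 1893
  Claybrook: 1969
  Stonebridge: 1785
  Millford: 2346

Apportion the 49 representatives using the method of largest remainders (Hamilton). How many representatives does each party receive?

Total 12326; standard divisor 12326/49 ≈ 251.551.
Standard quotas: Oakdale 8.972, Rivermont 8.253, Pinehurst 7.525, Claybrook 7.827, Stonebridge 7.096, Millford 9.326.
Lower quotas: Oakdale 8, Rivermont 8, Pinehurst 7, Claybrook 7, Stonebridge 7, Millford 9 (sum 46, leaving 3 seats).
Remainders in descending order: Oakdale 0.972, Claybrook 0.827, Pinehurst 0.525, Millford 0.326, Rivermont 0.253, Stonebridge 0.096.
Largest remainders: Oakdale, Claybrook, Pinehurst receive the extra seats.

Oakdale=9, Rivermont=8, Pinehurst=8, Claybrook=8, Stonebridge=7, Millford=9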